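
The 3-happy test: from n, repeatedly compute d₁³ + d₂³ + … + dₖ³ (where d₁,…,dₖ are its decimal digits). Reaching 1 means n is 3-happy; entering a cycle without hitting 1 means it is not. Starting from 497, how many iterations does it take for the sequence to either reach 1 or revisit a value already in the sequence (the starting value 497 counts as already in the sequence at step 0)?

6

497 → 4³ + 9³ + 7³ = 64 + 729 + 343 = 1136
1136 → 1³ + 1³ + 3³ + 6³ = 1 + 1 + 27 + 216 = 245
245 → 2³ + 4³ + 5³ = 8 + 64 + 125 = 197
197 → 1³ + 9³ + 7³ = 1 + 729 + 343 = 1073
1073 → 1³ + 0³ + 7³ + 3³ = 1 + 0 + 343 + 27 = 371
371 → 3³ + 7³ + 1³ = 27 + 343 + 1 = 371  — 371 repeats.
That took 6 steps.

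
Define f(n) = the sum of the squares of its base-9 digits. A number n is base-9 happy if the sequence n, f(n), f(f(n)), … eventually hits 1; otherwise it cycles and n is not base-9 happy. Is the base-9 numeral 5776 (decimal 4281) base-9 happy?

4281 = (5,7,7,6)_9 → 5² + 7² + 7² + 6² = 25 + 49 + 49 + 36 = 159
159 = (1,8,6)_9 → 1² + 8² + 6² = 1 + 64 + 36 = 101
101 = (1,2,2)_9 → 1² + 2² + 2² = 1 + 4 + 4 = 9
9 = (1,0)_9 → 1² + 0² = 1 + 0 = 1  — reached 1.

base-9 happy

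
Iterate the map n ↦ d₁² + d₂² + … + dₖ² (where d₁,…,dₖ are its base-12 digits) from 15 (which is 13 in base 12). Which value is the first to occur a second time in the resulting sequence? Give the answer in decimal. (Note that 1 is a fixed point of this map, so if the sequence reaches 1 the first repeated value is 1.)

15 = (1,3)_12 → 10
10 = (10)_12 → 100
100 = (8,4)_12 → 80
80 = (6,8)_12 → 100  — 100 already appeared earlier.

100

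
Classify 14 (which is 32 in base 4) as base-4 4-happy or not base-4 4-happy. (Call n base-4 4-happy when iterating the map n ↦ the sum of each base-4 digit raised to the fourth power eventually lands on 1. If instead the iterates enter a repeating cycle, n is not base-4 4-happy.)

base-4 4-happy

14 = (3,2)_4 → 3⁴ + 2⁴ = 97
97 = (1,2,0,1)_4 → 1⁴ + 2⁴ + 0⁴ + 1⁴ = 18
18 = (1,0,2)_4 → 1⁴ + 0⁴ + 2⁴ = 17
17 = (1,0,1)_4 → 1⁴ + 0⁴ + 1⁴ = 2
2 = (2)_4 → 2⁴ = 16
16 = (1,0,0)_4 → 1⁴ + 0⁴ + 0⁴ = 1  — reached 1.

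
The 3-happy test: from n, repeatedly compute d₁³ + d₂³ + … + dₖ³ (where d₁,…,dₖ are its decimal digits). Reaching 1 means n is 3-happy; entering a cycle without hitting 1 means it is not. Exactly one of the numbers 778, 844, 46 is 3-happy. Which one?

778

778: 778 → 1198 → 1243 → 100 → 1  — reaches 1 (3-happy)
844: 844 → 640 → 280 → 520 → 133 → 55 → 250 → 133  — repeats 133 (not 3-happy)
46: 46 → 280 → 520 → 133 → 55 → 250 → 133  — repeats 133 (not 3-happy)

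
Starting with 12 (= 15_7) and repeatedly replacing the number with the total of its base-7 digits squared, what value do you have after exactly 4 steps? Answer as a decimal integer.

10

12 = (1,5)_7 → 1² + 5² = 26
26 = (3,5)_7 → 3² + 5² = 34
34 = (4,6)_7 → 4² + 6² = 52
52 = (1,0,3)_7 → 1² + 0² + 3² = 10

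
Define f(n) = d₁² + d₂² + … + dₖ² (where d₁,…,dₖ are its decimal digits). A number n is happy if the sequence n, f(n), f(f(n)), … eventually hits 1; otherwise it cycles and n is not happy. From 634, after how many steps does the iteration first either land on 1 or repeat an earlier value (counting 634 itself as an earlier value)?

634 → 61
61 → 37
37 → 58
58 → 89
89 → 145
145 → 42
42 → 20
20 → 4
4 → 16
16 → 37  — 37 repeats.
That took 10 steps.

10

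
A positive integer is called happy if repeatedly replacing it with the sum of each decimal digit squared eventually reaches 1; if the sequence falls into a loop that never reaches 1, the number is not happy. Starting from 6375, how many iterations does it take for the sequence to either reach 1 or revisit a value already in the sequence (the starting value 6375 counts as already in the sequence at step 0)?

12

6375 → 6² + 3² + 7² + 5² = 119
119 → 1² + 1² + 9² = 83
83 → 8² + 3² = 73
73 → 7² + 3² = 58
58 → 5² + 8² = 89
89 → 8² + 9² = 145
145 → 1² + 4² + 5² = 42
42 → 4² + 2² = 20
20 → 2² + 0² = 4
4 → 4² = 16
16 → 1² + 6² = 37
37 → 3² + 7² = 58  — 58 repeats.
That took 12 steps.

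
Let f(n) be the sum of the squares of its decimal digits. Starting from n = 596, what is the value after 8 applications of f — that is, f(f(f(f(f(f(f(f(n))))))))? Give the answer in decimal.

145

596 → 142
142 → 21
21 → 5
5 → 25
25 → 29
29 → 85
85 → 89
89 → 145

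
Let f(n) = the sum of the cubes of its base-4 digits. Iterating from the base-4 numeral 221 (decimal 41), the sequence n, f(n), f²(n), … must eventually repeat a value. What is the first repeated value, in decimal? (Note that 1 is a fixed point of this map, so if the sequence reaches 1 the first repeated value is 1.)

8

41 = (2,2,1)_4 → 2³ + 2³ + 1³ = 17
17 = (1,0,1)_4 → 1³ + 0³ + 1³ = 2
2 = (2)_4 → 2³ = 8
8 = (2,0)_4 → 2³ + 0³ = 8  — 8 already appeared earlier.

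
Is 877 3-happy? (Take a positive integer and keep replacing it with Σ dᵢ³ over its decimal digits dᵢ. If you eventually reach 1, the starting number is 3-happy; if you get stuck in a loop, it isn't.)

3-happy

877 → 8³ + 7³ + 7³ = 1198
1198 → 1³ + 1³ + 9³ + 8³ = 1243
1243 → 1³ + 2³ + 4³ + 3³ = 100
100 → 1³ + 0³ + 0³ = 1  — reached 1.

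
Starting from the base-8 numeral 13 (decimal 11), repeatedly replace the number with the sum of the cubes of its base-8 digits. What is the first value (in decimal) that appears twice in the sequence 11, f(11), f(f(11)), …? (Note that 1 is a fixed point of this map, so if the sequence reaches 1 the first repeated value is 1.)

559

11 = (1,3)_8 → 1³ + 3³ = 28
28 = (3,4)_8 → 3³ + 4³ = 91
91 = (1,3,3)_8 → 1³ + 3³ + 3³ = 55
55 = (6,7)_8 → 6³ + 7³ = 559
559 = (1,0,5,7)_8 → 1³ + 0³ + 5³ + 7³ = 469
469 = (7,2,5)_8 → 7³ + 2³ + 5³ = 476
476 = (7,3,4)_8 → 7³ + 3³ + 4³ = 434
434 = (6,6,2)_8 → 6³ + 6³ + 2³ = 440
440 = (6,7,0)_8 → 6³ + 7³ + 0³ = 559  — 559 already appeared earlier.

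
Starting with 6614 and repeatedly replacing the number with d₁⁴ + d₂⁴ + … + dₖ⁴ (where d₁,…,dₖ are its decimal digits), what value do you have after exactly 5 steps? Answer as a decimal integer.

4338

6614 → 6⁴ + 6⁴ + 1⁴ + 4⁴ = 2849
2849 → 2⁴ + 8⁴ + 4⁴ + 9⁴ = 10929
10929 → 1⁴ + 0⁴ + 9⁴ + 2⁴ + 9⁴ = 13139
13139 → 1⁴ + 3⁴ + 1⁴ + 3⁴ + 9⁴ = 6725
6725 → 6⁴ + 7⁴ + 2⁴ + 5⁴ = 4338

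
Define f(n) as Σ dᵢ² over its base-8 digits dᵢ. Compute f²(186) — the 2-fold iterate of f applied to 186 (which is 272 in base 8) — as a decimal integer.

186 = (2,7,2)_8 → 57
57 = (7,1)_8 → 50

50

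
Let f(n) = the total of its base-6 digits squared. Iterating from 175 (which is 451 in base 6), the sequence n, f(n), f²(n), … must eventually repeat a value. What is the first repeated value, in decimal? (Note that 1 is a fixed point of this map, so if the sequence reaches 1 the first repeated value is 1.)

175 = (4,5,1)_6 → 4² + 5² + 1² = 16 + 25 + 1 = 42
42 = (1,1,0)_6 → 1² + 1² + 0² = 1 + 1 + 0 = 2
2 = (2)_6 → 2² = 4
4 = (4)_6 → 4² = 16
16 = (2,4)_6 → 2² + 4² = 4 + 16 = 20
20 = (3,2)_6 → 3² + 2² = 9 + 4 = 13
13 = (2,1)_6 → 2² + 1² = 4 + 1 = 5
5 = (5)_6 → 5² = 25
25 = (4,1)_6 → 4² + 1² = 16 + 1 = 17
17 = (2,5)_6 → 2² + 5² = 4 + 25 = 29
29 = (4,5)_6 → 4² + 5² = 16 + 25 = 41
41 = (1,0,5)_6 → 1² + 0² + 5² = 1 + 0 + 25 = 26
26 = (4,2)_6 → 4² + 2² = 16 + 4 = 20  — 20 already appeared earlier.

20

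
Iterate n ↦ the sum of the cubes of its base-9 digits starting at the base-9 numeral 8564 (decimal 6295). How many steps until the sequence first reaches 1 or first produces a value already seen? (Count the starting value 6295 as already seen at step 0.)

10

6295 = (8,5,6,4)_9 → 8³ + 5³ + 6³ + 4³ = 917
917 = (1,2,2,8)_9 → 1³ + 2³ + 2³ + 8³ = 529
529 = (6,4,7)_9 → 6³ + 4³ + 7³ = 623
623 = (7,6,2)_9 → 7³ + 6³ + 2³ = 567
567 = (7,0,0)_9 → 7³ + 0³ + 0³ = 343
343 = (4,2,1)_9 → 4³ + 2³ + 1³ = 73
73 = (8,1)_9 → 8³ + 1³ = 513
513 = (6,3,0)_9 → 6³ + 3³ + 0³ = 243
243 = (3,0,0)_9 → 3³ + 0³ + 0³ = 27
27 = (3,0)_9 → 3³ + 0³ = 27  — 27 repeats.
That took 10 steps.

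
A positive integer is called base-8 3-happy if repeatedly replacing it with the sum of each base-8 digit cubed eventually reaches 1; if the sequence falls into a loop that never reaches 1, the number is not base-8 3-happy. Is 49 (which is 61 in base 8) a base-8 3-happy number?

49 = (6,1)_8 → 6³ + 1³ = 216 + 1 = 217
217 = (3,3,1)_8 → 3³ + 3³ + 1³ = 27 + 27 + 1 = 55
55 = (6,7)_8 → 6³ + 7³ = 216 + 343 = 559
559 = (1,0,5,7)_8 → 1³ + 0³ + 5³ + 7³ = 1 + 0 + 125 + 343 = 469
469 = (7,2,5)_8 → 7³ + 2³ + 5³ = 343 + 8 + 125 = 476
476 = (7,3,4)_8 → 7³ + 3³ + 4³ = 343 + 27 + 64 = 434
434 = (6,6,2)_8 → 6³ + 6³ + 2³ = 216 + 216 + 8 = 440
440 = (6,7,0)_8 → 6³ + 7³ + 0³ = 216 + 343 + 0 = 559  — 559 already seen; the sequence cycles without reaching 1.

not base-8 3-happy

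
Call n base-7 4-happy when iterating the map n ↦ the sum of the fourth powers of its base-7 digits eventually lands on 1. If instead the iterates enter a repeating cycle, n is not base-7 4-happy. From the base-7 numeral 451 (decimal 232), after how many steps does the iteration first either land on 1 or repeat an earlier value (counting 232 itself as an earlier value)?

8

232 = (4,5,1)_7 → 4⁴ + 5⁴ + 1⁴ = 256 + 625 + 1 = 882
882 = (2,4,0,0)_7 → 2⁴ + 4⁴ + 0⁴ + 0⁴ = 16 + 256 + 0 + 0 = 272
272 = (5,3,6)_7 → 5⁴ + 3⁴ + 6⁴ = 625 + 81 + 1296 = 2002
2002 = (5,5,6,0)_7 → 5⁴ + 5⁴ + 6⁴ + 0⁴ = 625 + 625 + 1296 + 0 = 2546
2546 = (1,0,2,6,5)_7 → 1⁴ + 0⁴ + 2⁴ + 6⁴ + 5⁴ = 1 + 0 + 16 + 1296 + 625 = 1938
1938 = (5,4,3,6)_7 → 5⁴ + 4⁴ + 3⁴ + 6⁴ = 625 + 256 + 81 + 1296 = 2258
2258 = (6,4,0,4)_7 → 6⁴ + 4⁴ + 0⁴ + 4⁴ = 1296 + 256 + 0 + 256 = 1808
1808 = (5,1,6,2)_7 → 5⁴ + 1⁴ + 6⁴ + 2⁴ = 625 + 1 + 1296 + 16 = 1938  — 1938 repeats.
That took 8 steps.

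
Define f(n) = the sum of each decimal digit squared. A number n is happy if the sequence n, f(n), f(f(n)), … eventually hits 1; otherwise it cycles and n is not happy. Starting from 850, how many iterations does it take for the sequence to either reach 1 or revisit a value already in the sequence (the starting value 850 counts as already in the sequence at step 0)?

850 → 8² + 5² + 0² = 64 + 25 + 0 = 89
89 → 8² + 9² = 64 + 81 = 145
145 → 1² + 4² + 5² = 1 + 16 + 25 = 42
42 → 4² + 2² = 16 + 4 = 20
20 → 2² + 0² = 4 + 0 = 4
4 → 4² = 16
16 → 1² + 6² = 1 + 36 = 37
37 → 3² + 7² = 9 + 49 = 58
58 → 5² + 8² = 25 + 64 = 89  — 89 repeats.
That took 9 steps.

9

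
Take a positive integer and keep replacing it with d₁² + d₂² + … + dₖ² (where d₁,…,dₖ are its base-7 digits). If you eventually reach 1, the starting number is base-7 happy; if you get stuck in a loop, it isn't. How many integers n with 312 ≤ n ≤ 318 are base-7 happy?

1

312: 312 → 56 → 2 → 4 → 16 → 8 → 2  (repeats 2)
313: 313 → 65 → 9 → 5 → 25 → 25  (repeats 25)
314: 314 → 76 → 46 → 52 → 10 → 10  (repeats 10)
315: 315 → 45 → 45  (repeats 45)
316: 316 → 46 → 52 → 10 → 10  (repeats 10)
317: 317 → 49 → 1  (reaches 1)
318: 318 → 54 → 26 → 34 → 52 → 10 → 10  (repeats 10)
base-7 happy: 317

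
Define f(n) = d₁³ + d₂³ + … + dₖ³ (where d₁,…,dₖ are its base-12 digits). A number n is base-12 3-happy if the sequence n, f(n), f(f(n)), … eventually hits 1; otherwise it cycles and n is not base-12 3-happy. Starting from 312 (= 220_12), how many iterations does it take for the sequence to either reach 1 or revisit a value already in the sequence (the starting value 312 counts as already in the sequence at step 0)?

14

312 = (2,2,0)_12 → 16
16 = (1,4)_12 → 65
65 = (5,5)_12 → 250
250 = (1,8,10)_12 → 1513
1513 = (10,6,1)_12 → 1217
1217 = (8,5,5)_12 → 762
762 = (5,3,6)_12 → 368
368 = (2,6,8)_12 → 736
736 = (5,1,4)_12 → 190
190 = (1,3,10)_12 → 1028
1028 = (7,1,8)_12 → 856
856 = (5,11,4)_12 → 1520
1520 = (10,6,8)_12 → 1728
1728 = (1,0,0,0)_12 → 1  — reached 1.
That took 14 steps.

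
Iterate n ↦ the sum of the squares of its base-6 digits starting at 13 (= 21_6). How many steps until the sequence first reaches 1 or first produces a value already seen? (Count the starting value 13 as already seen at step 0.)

13 = (2,1)_6 → 2² + 1² = 5
5 = (5)_6 → 5² = 25
25 = (4,1)_6 → 4² + 1² = 17
17 = (2,5)_6 → 2² + 5² = 29
29 = (4,5)_6 → 4² + 5² = 41
41 = (1,0,5)_6 → 1² + 0² + 5² = 26
26 = (4,2)_6 → 4² + 2² = 20
20 = (3,2)_6 → 3² + 2² = 13  — 13 repeats.
That took 8 steps.

8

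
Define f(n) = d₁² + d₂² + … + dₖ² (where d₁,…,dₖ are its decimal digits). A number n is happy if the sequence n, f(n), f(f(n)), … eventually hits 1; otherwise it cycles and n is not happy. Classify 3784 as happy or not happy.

3784 → 138
138 → 74
74 → 65
65 → 61
61 → 37
37 → 58
58 → 89
89 → 145
145 → 42
42 → 20
20 → 4
4 → 16
16 → 37  — 37 already seen; the sequence cycles without reaching 1.

not happy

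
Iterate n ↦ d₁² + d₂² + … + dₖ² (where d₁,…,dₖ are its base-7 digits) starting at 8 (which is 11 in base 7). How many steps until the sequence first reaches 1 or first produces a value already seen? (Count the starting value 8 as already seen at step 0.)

4

8 = (1,1)_7 → 1² + 1² = 1 + 1 = 2
2 = (2)_7 → 2² = 4
4 = (4)_7 → 4² = 16
16 = (2,2)_7 → 2² + 2² = 4 + 4 = 8  — 8 repeats.
That took 4 steps.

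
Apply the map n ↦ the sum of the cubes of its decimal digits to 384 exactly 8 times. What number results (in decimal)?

153

384 → 3³ + 8³ + 4³ = 603
603 → 6³ + 0³ + 3³ = 243
243 → 2³ + 4³ + 3³ = 99
99 → 9³ + 9³ = 1458
1458 → 1³ + 4³ + 5³ + 8³ = 702
702 → 7³ + 0³ + 2³ = 351
351 → 3³ + 5³ + 1³ = 153
153 → 1³ + 5³ + 3³ = 153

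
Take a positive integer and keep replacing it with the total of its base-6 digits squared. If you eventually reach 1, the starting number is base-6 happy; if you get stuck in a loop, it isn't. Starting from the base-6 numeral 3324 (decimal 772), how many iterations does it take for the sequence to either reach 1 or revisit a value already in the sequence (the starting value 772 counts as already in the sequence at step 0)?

10

772 = (3,3,2,4)_6 → 3² + 3² + 2² + 4² = 38
38 = (1,0,2)_6 → 1² + 0² + 2² = 5
5 = (5)_6 → 5² = 25
25 = (4,1)_6 → 4² + 1² = 17
17 = (2,5)_6 → 2² + 5² = 29
29 = (4,5)_6 → 4² + 5² = 41
41 = (1,0,5)_6 → 1² + 0² + 5² = 26
26 = (4,2)_6 → 4² + 2² = 20
20 = (3,2)_6 → 3² + 2² = 13
13 = (2,1)_6 → 2² + 1² = 5  — 5 repeats.
That took 10 steps.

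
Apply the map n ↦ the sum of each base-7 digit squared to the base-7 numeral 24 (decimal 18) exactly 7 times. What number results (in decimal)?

18 = (2,4)_7 → 2² + 4² = 20
20 = (2,6)_7 → 2² + 6² = 40
40 = (5,5)_7 → 5² + 5² = 50
50 = (1,0,1)_7 → 1² + 0² + 1² = 2
2 = (2)_7 → 2² = 4
4 = (4)_7 → 4² = 16
16 = (2,2)_7 → 2² + 2² = 8

8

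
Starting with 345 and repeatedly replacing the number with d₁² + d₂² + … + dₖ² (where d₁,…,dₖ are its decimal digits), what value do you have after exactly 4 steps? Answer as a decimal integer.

345 → 50
50 → 25
25 → 29
29 → 85

85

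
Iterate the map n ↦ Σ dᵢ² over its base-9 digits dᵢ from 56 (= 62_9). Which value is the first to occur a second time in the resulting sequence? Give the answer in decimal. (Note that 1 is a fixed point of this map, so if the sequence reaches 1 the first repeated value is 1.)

56 = (6,2)_9 → 6² + 2² = 40
40 = (4,4)_9 → 4² + 4² = 32
32 = (3,5)_9 → 3² + 5² = 34
34 = (3,7)_9 → 3² + 7² = 58
58 = (6,4)_9 → 6² + 4² = 52
52 = (5,7)_9 → 5² + 7² = 74
74 = (8,2)_9 → 8² + 2² = 68
68 = (7,5)_9 → 7² + 5² = 74  — 74 already appeared earlier.

74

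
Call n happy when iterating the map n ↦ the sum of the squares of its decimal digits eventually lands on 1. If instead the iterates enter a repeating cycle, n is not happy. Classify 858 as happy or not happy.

not happy

858 → 8² + 5² + 8² = 153
153 → 1² + 5² + 3² = 35
35 → 3² + 5² = 34
34 → 3² + 4² = 25
25 → 2² + 5² = 29
29 → 2² + 9² = 85
85 → 8² + 5² = 89
89 → 8² + 9² = 145
145 → 1² + 4² + 5² = 42
42 → 4² + 2² = 20
20 → 2² + 0² = 4
4 → 4² = 16
16 → 1² + 6² = 37
37 → 3² + 7² = 58
58 → 5² + 8² = 89  — 89 already seen; the sequence cycles without reaching 1.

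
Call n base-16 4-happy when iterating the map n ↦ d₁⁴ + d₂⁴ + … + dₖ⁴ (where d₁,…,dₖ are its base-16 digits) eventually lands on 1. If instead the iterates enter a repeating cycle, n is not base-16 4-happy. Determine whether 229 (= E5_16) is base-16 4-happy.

base-16 4-happy

229 = (14,5)_16 → 39041
39041 = (9,8,8,1)_16 → 14754
14754 = (3,9,10,2)_16 → 16658
16658 = (4,1,1,2)_16 → 274
274 = (1,1,2)_16 → 18
18 = (1,2)_16 → 17
17 = (1,1)_16 → 2
2 = (2)_16 → 16
16 = (1,0)_16 → 1  — reached 1.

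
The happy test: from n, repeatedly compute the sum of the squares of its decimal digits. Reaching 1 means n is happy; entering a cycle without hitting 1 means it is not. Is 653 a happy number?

happy

653 → 6² + 5² + 3² = 36 + 25 + 9 = 70
70 → 7² + 0² = 49 + 0 = 49
49 → 4² + 9² = 16 + 81 = 97
97 → 9² + 7² = 81 + 49 = 130
130 → 1² + 3² + 0² = 1 + 9 + 0 = 10
10 → 1² + 0² = 1 + 0 = 1  — reached 1.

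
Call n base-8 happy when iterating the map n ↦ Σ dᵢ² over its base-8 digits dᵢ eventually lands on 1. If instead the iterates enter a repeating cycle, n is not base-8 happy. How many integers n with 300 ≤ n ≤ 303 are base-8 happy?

300: 300 → 57 → 50 → 40 → 25 → 10 → 5 → 25  (repeats 25)
301: 301 → 66 → 5 → 25 → 10 → 5  (repeats 5)
302: 302 → 77 → 27 → 18 → 8 → 1  (reaches 1)
303: 303 → 90 → 14 → 37 → 41 → 26 → 13 → 26  (repeats 26)
base-8 happy: 302

1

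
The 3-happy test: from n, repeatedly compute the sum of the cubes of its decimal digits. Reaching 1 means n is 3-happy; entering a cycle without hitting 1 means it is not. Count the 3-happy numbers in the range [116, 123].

1

116: 116 → 218 → 521 → 134 → 92 → 737 → 713 → 371 → 371  (repeats 371)
117: 117 → 345 → 216 → 225 → 141 → 66 → 432 → 99 → 1458 → 702 → 351 → 153 → 153  (repeats 153)
118: 118 → 514 → 190 → 730 → 370 → 370  (repeats 370)
119: 119 → 731 → 371 → 371  (repeats 371)
120: 120 → 9 → 729 → 1080 → 513 → 153 → 153  (repeats 153)
121: 121 → 10 → 1  (reaches 1)
122: 122 → 17 → 344 → 155 → 251 → 134 → 92 → 737 → 713 → 371 → 371  (repeats 371)
123: 123 → 36 → 243 → 99 → 1458 → 702 → 351 → 153 → 153  (repeats 153)
3-happy: 121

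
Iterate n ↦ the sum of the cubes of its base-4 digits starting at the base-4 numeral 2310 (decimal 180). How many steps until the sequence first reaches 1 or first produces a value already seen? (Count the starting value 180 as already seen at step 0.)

3

180 = (2,3,1,0)_4 → 2³ + 3³ + 1³ + 0³ = 8 + 27 + 1 + 0 = 36
36 = (2,1,0)_4 → 2³ + 1³ + 0³ = 8 + 1 + 0 = 9
9 = (2,1)_4 → 2³ + 1³ = 8 + 1 = 9  — 9 repeats.
That took 3 steps.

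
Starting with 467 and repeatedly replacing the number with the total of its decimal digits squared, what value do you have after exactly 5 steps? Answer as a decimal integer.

37

467 → 4² + 6² + 7² = 101
101 → 1² + 0² + 1² = 2
2 → 2² = 4
4 → 4² = 16
16 → 1² + 6² = 37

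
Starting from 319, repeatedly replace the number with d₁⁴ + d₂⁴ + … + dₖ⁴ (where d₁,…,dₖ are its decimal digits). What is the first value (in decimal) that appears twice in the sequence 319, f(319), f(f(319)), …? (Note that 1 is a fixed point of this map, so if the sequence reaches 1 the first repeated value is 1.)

319 → 6643
6643 → 2929
2929 → 13154
13154 → 964
964 → 8113
8113 → 4179
4179 → 9219
9219 → 13139
13139 → 6725
6725 → 4338
4338 → 4514
4514 → 1138
1138 → 4179  — 4179 already appeared earlier.

4179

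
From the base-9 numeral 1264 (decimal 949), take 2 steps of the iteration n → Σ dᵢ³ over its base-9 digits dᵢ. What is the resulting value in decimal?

153

949 = (1,2,6,4)_9 → 1³ + 2³ + 6³ + 4³ = 289
289 = (3,5,1)_9 → 3³ + 5³ + 1³ = 153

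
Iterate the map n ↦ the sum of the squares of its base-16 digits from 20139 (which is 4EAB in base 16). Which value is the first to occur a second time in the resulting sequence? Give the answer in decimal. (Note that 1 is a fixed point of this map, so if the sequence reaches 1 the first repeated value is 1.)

169

20139 = (4,14,10,11)_16 → 4² + 14² + 10² + 11² = 433
433 = (1,11,1)_16 → 1² + 11² + 1² = 123
123 = (7,11)_16 → 7² + 11² = 170
170 = (10,10)_16 → 10² + 10² = 200
200 = (12,8)_16 → 12² + 8² = 208
208 = (13,0)_16 → 13² + 0² = 169
169 = (10,9)_16 → 10² + 9² = 181
181 = (11,5)_16 → 11² + 5² = 146
146 = (9,2)_16 → 9² + 2² = 85
85 = (5,5)_16 → 5² + 5² = 50
50 = (3,2)_16 → 3² + 2² = 13
13 = (13)_16 → 13² = 169  — 169 already appeared earlier.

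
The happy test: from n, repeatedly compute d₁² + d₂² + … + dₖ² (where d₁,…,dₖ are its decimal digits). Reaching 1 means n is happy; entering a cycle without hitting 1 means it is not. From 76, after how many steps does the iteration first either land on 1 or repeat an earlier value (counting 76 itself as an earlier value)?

76 → 7² + 6² = 85
85 → 8² + 5² = 89
89 → 8² + 9² = 145
145 → 1² + 4² + 5² = 42
42 → 4² + 2² = 20
20 → 2² + 0² = 4
4 → 4² = 16
16 → 1² + 6² = 37
37 → 3² + 7² = 58
58 → 5² + 8² = 89  — 89 repeats.
That took 10 steps.

10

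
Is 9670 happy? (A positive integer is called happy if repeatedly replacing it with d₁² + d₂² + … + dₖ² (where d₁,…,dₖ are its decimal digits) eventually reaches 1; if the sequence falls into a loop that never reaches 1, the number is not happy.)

not happy

9670 → 9² + 6² + 7² + 0² = 81 + 36 + 49 + 0 = 166
166 → 1² + 6² + 6² = 1 + 36 + 36 = 73
73 → 7² + 3² = 49 + 9 = 58
58 → 5² + 8² = 25 + 64 = 89
89 → 8² + 9² = 64 + 81 = 145
145 → 1² + 4² + 5² = 1 + 16 + 25 = 42
42 → 4² + 2² = 16 + 4 = 20
20 → 2² + 0² = 4 + 0 = 4
4 → 4² = 16
16 → 1² + 6² = 1 + 36 = 37
37 → 3² + 7² = 9 + 49 = 58  — 58 already seen; the sequence cycles without reaching 1.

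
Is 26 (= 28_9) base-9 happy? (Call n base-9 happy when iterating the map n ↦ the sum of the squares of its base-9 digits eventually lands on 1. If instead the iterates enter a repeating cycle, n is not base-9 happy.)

not base-9 happy

26 = (2,8)_9 → 2² + 8² = 4 + 64 = 68
68 = (7,5)_9 → 7² + 5² = 49 + 25 = 74
74 = (8,2)_9 → 8² + 2² = 64 + 4 = 68  — 68 already seen; the sequence cycles without reaching 1.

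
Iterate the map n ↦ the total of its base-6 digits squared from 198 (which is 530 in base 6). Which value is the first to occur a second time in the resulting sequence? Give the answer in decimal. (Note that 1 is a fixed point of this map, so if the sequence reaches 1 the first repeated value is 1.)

41

198 = (5,3,0)_6 → 5² + 3² + 0² = 25 + 9 + 0 = 34
34 = (5,4)_6 → 5² + 4² = 25 + 16 = 41
41 = (1,0,5)_6 → 1² + 0² + 5² = 1 + 0 + 25 = 26
26 = (4,2)_6 → 4² + 2² = 16 + 4 = 20
20 = (3,2)_6 → 3² + 2² = 9 + 4 = 13
13 = (2,1)_6 → 2² + 1² = 4 + 1 = 5
5 = (5)_6 → 5² = 25
25 = (4,1)_6 → 4² + 1² = 16 + 1 = 17
17 = (2,5)_6 → 2² + 5² = 4 + 25 = 29
29 = (4,5)_6 → 4² + 5² = 16 + 25 = 41  — 41 already appeared earlier.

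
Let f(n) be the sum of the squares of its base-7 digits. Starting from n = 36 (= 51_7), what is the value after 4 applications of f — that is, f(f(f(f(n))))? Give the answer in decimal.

10

36 = (5,1)_7 → 5² + 1² = 26
26 = (3,5)_7 → 3² + 5² = 34
34 = (4,6)_7 → 4² + 6² = 52
52 = (1,0,3)_7 → 1² + 0² + 3² = 10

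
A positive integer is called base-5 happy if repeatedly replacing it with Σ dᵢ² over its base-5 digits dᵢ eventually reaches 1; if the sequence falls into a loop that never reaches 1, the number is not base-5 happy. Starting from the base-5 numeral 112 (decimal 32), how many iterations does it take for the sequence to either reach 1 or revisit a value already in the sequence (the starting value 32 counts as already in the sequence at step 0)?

6

32 = (1,1,2)_5 → 6
6 = (1,1)_5 → 2
2 = (2)_5 → 4
4 = (4)_5 → 16
16 = (3,1)_5 → 10
10 = (2,0)_5 → 4  — 4 repeats.
That took 6 steps.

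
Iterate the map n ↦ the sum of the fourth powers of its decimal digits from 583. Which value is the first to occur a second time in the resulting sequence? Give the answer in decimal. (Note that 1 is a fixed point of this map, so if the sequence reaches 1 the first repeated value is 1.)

583 → 4802
4802 → 4368
4368 → 5729
5729 → 9603
9603 → 7938
7938 → 13139
13139 → 6725
6725 → 4338
4338 → 4514
4514 → 1138
1138 → 4179
4179 → 9219
9219 → 13139  — 13139 already appeared earlier.

13139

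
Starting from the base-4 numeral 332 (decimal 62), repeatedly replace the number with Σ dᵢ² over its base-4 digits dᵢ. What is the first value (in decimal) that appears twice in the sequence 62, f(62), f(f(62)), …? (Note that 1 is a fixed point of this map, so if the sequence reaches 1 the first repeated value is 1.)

1

62 = (3,3,2)_4 → 22
22 = (1,1,2)_4 → 6
6 = (1,2)_4 → 5
5 = (1,1)_4 → 2
2 = (2)_4 → 4
4 = (1,0)_4 → 1  — reached the fixed point 1.
1 → 1, so 1 is the first repeated value.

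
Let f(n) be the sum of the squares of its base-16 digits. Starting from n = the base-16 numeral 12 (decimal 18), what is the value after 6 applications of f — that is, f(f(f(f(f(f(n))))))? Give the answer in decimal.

200

18 = (1,2)_16 → 1² + 2² = 5
5 = (5)_16 → 5² = 25
25 = (1,9)_16 → 1² + 9² = 82
82 = (5,2)_16 → 5² + 2² = 29
29 = (1,13)_16 → 1² + 13² = 170
170 = (10,10)_16 → 10² + 10² = 200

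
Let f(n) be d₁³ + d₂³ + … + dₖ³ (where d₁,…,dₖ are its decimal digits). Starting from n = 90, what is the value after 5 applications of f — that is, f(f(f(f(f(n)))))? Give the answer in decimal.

153

90 → 9³ + 0³ = 729
729 → 7³ + 2³ + 9³ = 1080
1080 → 1³ + 0³ + 8³ + 0³ = 513
513 → 5³ + 1³ + 3³ = 153
153 → 1³ + 5³ + 3³ = 153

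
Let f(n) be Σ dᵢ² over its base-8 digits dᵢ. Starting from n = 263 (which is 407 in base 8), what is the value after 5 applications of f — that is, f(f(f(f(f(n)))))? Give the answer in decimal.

263 = (4,0,7)_8 → 4² + 0² + 7² = 16 + 0 + 49 = 65
65 = (1,0,1)_8 → 1² + 0² + 1² = 1 + 0 + 1 = 2
2 = (2)_8 → 2² = 4
4 = (4)_8 → 4² = 16
16 = (2,0)_8 → 2² + 0² = 4 + 0 = 4

4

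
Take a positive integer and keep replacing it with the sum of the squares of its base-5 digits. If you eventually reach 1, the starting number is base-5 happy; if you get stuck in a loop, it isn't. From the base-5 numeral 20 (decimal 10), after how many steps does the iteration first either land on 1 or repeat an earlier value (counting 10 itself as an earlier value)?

3

10 = (2,0)_5 → 2² + 0² = 4
4 = (4)_5 → 4² = 16
16 = (3,1)_5 → 3² + 1² = 10  — 10 repeats.
That took 3 steps.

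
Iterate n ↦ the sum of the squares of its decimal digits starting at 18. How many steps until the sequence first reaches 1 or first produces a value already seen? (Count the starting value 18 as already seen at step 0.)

18 → 1² + 8² = 1 + 64 = 65
65 → 6² + 5² = 36 + 25 = 61
61 → 6² + 1² = 36 + 1 = 37
37 → 3² + 7² = 9 + 49 = 58
58 → 5² + 8² = 25 + 64 = 89
89 → 8² + 9² = 64 + 81 = 145
145 → 1² + 4² + 5² = 1 + 16 + 25 = 42
42 → 4² + 2² = 16 + 4 = 20
20 → 2² + 0² = 4 + 0 = 4
4 → 4² = 16
16 → 1² + 6² = 1 + 36 = 37  — 37 repeats.
That took 11 steps.

11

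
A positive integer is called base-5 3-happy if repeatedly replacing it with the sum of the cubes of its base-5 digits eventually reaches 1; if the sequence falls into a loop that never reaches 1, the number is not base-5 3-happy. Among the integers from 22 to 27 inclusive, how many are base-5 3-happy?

22: 22 → 72 → 80 → 28 → 28  (repeats 28)
23: 23 → 91 → 55 → 9 → 65 → 35 → 9  (repeats 9)
24: 24 → 128 → 28 → 28  (repeats 28)
25: 25 → 1  (reaches 1)
26: 26 → 2 → 8 → 28 → 28  (repeats 28)
27: 27 → 9 → 65 → 35 → 9  (repeats 9)
base-5 3-happy: 25

1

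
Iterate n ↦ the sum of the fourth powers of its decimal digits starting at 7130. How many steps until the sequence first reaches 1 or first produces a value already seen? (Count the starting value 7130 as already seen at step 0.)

9

7130 → 7⁴ + 1⁴ + 3⁴ + 0⁴ = 2483
2483 → 2⁴ + 4⁴ + 8⁴ + 3⁴ = 4449
4449 → 4⁴ + 4⁴ + 4⁴ + 9⁴ = 7329
7329 → 7⁴ + 3⁴ + 2⁴ + 9⁴ = 9059
9059 → 9⁴ + 0⁴ + 5⁴ + 9⁴ = 13747
13747 → 1⁴ + 3⁴ + 7⁴ + 4⁴ + 7⁴ = 5140
5140 → 5⁴ + 1⁴ + 4⁴ + 0⁴ = 882
882 → 8⁴ + 8⁴ + 2⁴ = 8208
8208 → 8⁴ + 2⁴ + 0⁴ + 8⁴ = 8208  — 8208 repeats.
That took 9 steps.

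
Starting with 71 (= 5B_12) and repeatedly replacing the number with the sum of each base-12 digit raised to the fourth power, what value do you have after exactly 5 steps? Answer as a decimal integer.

418

71 = (5,11)_12 → 15266
15266 = (8,10,0,2)_12 → 14112
14112 = (8,2,0,0)_12 → 4112
4112 = (2,4,6,8)_12 → 5664
5664 = (3,3,4,0)_12 → 418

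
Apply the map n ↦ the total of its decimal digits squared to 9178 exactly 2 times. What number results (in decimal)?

107

9178 → 195
195 → 107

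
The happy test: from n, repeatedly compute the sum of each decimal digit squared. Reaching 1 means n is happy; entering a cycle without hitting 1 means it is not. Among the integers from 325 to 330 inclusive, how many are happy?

2

325: 325 → 38 → 73 → 58 → 89 → 145 → 42 → 20 → 4 → 16 → 37 → 58  — not happy
326: 326 → 49 → 97 → 130 → 10 → 1  — happy
327: 327 → 62 → 40 → 16 → 37 → 58 → 89 → 145 → 42 → 20 → 4 → 16  — not happy
328: 328 → 77 → 98 → 145 → 42 → 20 → 4 → 16 → 37 → 58 → 89 → 145  — not happy
329: 329 → 94 → 97 → 130 → 10 → 1  — happy
330: 330 → 18 → 65 → 61 → 37 → 58 → 89 → 145 → 42 → 20 → 4 → 16 → 37  — not happy
happy: 326, 329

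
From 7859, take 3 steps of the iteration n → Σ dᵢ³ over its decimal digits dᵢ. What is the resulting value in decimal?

371

7859 → 7³ + 8³ + 5³ + 9³ = 343 + 512 + 125 + 729 = 1709
1709 → 1³ + 7³ + 0³ + 9³ = 1 + 343 + 0 + 729 = 1073
1073 → 1³ + 0³ + 7³ + 3³ = 1 + 0 + 343 + 27 = 371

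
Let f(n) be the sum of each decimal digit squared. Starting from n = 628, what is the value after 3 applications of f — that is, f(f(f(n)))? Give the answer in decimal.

50

628 → 6² + 2² + 8² = 104
104 → 1² + 0² + 4² = 17
17 → 1² + 7² = 50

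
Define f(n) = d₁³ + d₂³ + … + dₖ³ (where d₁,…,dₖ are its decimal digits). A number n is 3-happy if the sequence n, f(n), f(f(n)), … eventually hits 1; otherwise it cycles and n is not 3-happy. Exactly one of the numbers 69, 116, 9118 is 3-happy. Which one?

69: 69 → 945 → 918 → 1242 → 81 → 513 → 153 → 153  — repeats 153 (not 3-happy)
116: 116 → 218 → 521 → 134 → 92 → 737 → 713 → 371 → 371  — repeats 371 (not 3-happy)
9118: 9118 → 1243 → 100 → 1  — reaches 1 (3-happy)

9118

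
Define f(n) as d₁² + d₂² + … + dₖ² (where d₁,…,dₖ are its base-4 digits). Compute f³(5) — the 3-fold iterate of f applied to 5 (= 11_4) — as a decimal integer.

5 = (1,1)_4 → 1² + 1² = 1 + 1 = 2
2 = (2)_4 → 2² = 4
4 = (1,0)_4 → 1² + 0² = 1 + 0 = 1

1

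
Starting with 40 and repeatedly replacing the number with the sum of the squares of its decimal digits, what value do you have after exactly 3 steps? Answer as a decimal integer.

40 → 4² + 0² = 16
16 → 1² + 6² = 37
37 → 3² + 7² = 58

58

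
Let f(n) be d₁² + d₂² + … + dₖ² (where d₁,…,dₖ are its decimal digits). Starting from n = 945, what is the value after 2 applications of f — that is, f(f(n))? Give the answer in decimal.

945 → 9² + 4² + 5² = 81 + 16 + 25 = 122
122 → 1² + 2² + 2² = 1 + 4 + 4 = 9

9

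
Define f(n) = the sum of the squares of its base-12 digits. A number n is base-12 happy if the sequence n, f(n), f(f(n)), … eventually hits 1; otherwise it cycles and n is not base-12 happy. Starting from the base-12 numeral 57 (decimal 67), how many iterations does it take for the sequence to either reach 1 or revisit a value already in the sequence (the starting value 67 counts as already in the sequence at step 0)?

5

67 = (5,7)_12 → 74
74 = (6,2)_12 → 40
40 = (3,4)_12 → 25
25 = (2,1)_12 → 5
5 = (5)_12 → 25  — 25 repeats.
That took 5 steps.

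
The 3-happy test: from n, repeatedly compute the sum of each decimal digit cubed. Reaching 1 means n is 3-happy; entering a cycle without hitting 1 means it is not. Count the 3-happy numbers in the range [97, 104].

97: 97 → 1072 → 352 → 160 → 217 → 352  — not 3-happy
98: 98 → 1241 → 74 → 407 → 407  — not 3-happy
99: 99 → 1458 → 702 → 351 → 153 → 153  — not 3-happy
100: 100 → 1  — 3-happy
101: 101 → 2 → 8 → 512 → 134 → 92 → 737 → 713 → 371 → 371  — not 3-happy
102: 102 → 9 → 729 → 1080 → 513 → 153 → 153  — not 3-happy
103: 103 → 28 → 520 → 133 → 55 → 250 → 133  — not 3-happy
104: 104 → 65 → 341 → 92 → 737 → 713 → 371 → 371  — not 3-happy
3-happy: 100

1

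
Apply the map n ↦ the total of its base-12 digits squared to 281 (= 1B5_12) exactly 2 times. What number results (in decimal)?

10

281 = (1,11,5)_12 → 147
147 = (1,0,3)_12 → 10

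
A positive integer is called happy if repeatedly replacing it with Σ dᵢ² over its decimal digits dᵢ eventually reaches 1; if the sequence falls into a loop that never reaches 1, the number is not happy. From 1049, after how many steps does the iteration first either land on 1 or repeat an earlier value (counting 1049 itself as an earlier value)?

1049 → 1² + 0² + 4² + 9² = 98
98 → 9² + 8² = 145
145 → 1² + 4² + 5² = 42
42 → 4² + 2² = 20
20 → 2² + 0² = 4
4 → 4² = 16
16 → 1² + 6² = 37
37 → 3² + 7² = 58
58 → 5² + 8² = 89
89 → 8² + 9² = 145  — 145 repeats.
That took 10 steps.

10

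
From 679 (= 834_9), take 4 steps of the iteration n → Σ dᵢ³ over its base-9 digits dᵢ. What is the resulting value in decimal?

679 = (8,3,4)_9 → 603
603 = (7,4,0)_9 → 407
407 = (5,0,2)_9 → 133
133 = (1,5,7)_9 → 469

469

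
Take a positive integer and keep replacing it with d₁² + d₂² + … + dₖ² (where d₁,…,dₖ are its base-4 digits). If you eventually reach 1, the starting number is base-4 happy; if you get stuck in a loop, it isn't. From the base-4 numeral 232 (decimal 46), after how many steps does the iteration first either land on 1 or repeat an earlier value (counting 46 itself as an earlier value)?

46 = (2,3,2)_4 → 2² + 3² + 2² = 4 + 9 + 4 = 17
17 = (1,0,1)_4 → 1² + 0² + 1² = 1 + 0 + 1 = 2
2 = (2)_4 → 2² = 4
4 = (1,0)_4 → 1² + 0² = 1 + 0 = 1  — reached 1.
That took 4 steps.

4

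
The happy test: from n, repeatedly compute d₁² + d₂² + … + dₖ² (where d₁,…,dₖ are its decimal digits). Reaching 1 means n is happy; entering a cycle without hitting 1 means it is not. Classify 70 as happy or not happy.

70 → 7² + 0² = 49
49 → 4² + 9² = 97
97 → 9² + 7² = 130
130 → 1² + 3² + 0² = 10
10 → 1² + 0² = 1  — reached 1.

happy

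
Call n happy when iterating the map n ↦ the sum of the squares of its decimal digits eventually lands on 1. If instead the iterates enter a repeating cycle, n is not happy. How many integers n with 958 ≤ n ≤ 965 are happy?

1

958: 958 → 170 → 50 → 25 → 29 → 85 → 89 → 145 → 42 → 20 → 4 → 16 → 37 → 58 → 89  (repeats 89)
959: 959 → 187 → 114 → 18 → 65 → 61 → 37 → 58 → 89 → 145 → 42 → 20 → 4 → 16 → 37  (repeats 37)
960: 960 → 117 → 51 → 26 → 40 → 16 → 37 → 58 → 89 → 145 → 42 → 20 → 4 → 16  (repeats 16)
961: 961 → 118 → 66 → 72 → 53 → 34 → 25 → 29 → 85 → 89 → 145 → 42 → 20 → 4 → 16 → 37 → 58 → 89  (repeats 89)
962: 962 → 121 → 6 → 36 → 45 → 41 → 17 → 50 → 25 → 29 → 85 → 89 → 145 → 42 → 20 → 4 → 16 → 37 → 58 → 89  (repeats 89)
963: 963 → 126 → 41 → 17 → 50 → 25 → 29 → 85 → 89 → 145 → 42 → 20 → 4 → 16 → 37 → 58 → 89  (repeats 89)
964: 964 → 133 → 19 → 82 → 68 → 100 → 1  (reaches 1)
965: 965 → 142 → 21 → 5 → 25 → 29 → 85 → 89 → 145 → 42 → 20 → 4 → 16 → 37 → 58 → 89  (repeats 89)
happy: 964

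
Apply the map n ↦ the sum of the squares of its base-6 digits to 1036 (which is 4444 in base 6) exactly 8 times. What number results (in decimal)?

1036 = (4,4,4,4)_6 → 4² + 4² + 4² + 4² = 16 + 16 + 16 + 16 = 64
64 = (1,4,4)_6 → 1² + 4² + 4² = 1 + 16 + 16 = 33
33 = (5,3)_6 → 5² + 3² = 25 + 9 = 34
34 = (5,4)_6 → 5² + 4² = 25 + 16 = 41
41 = (1,0,5)_6 → 1² + 0² + 5² = 1 + 0 + 25 = 26
26 = (4,2)_6 → 4² + 2² = 16 + 4 = 20
20 = (3,2)_6 → 3² + 2² = 9 + 4 = 13
13 = (2,1)_6 → 2² + 1² = 4 + 1 = 5

5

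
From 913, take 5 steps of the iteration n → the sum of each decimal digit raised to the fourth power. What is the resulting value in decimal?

8113

913 → 9⁴ + 1⁴ + 3⁴ = 6561 + 1 + 81 = 6643
6643 → 6⁴ + 6⁴ + 4⁴ + 3⁴ = 1296 + 1296 + 256 + 81 = 2929
2929 → 2⁴ + 9⁴ + 2⁴ + 9⁴ = 16 + 6561 + 16 + 6561 = 13154
13154 → 1⁴ + 3⁴ + 1⁴ + 5⁴ + 4⁴ = 1 + 81 + 1 + 625 + 256 = 964
964 → 9⁴ + 6⁴ + 4⁴ = 6561 + 1296 + 256 = 8113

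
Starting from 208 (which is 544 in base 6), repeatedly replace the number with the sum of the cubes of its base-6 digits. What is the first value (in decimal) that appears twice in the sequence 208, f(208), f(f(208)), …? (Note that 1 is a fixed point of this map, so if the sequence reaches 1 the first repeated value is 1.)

1

208 = (5,4,4)_6 → 5³ + 4³ + 4³ = 253
253 = (1,1,0,1)_6 → 1³ + 1³ + 0³ + 1³ = 3
3 = (3)_6 → 3³ = 27
27 = (4,3)_6 → 4³ + 3³ = 91
91 = (2,3,1)_6 → 2³ + 3³ + 1³ = 36
36 = (1,0,0)_6 → 1³ + 0³ + 0³ = 1  — reached the fixed point 1.
1 → 1, so 1 is the first repeated value.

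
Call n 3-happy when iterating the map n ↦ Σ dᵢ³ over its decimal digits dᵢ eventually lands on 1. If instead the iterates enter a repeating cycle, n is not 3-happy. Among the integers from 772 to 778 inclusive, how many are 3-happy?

772: 772 → 694 → 1009 → 730 → 370 → 370  (repeats 370)
773: 773 → 713 → 371 → 371  (repeats 371)
774: 774 → 750 → 468 → 792 → 1080 → 513 → 153 → 153  (repeats 153)
775: 775 → 811 → 514 → 190 → 730 → 370 → 370  (repeats 370)
776: 776 → 902 → 737 → 713 → 371 → 371  (repeats 371)
777: 777 → 1029 → 738 → 882 → 1032 → 36 → 243 → 99 → 1458 → 702 → 351 → 153 → 153  (repeats 153)
778: 778 → 1198 → 1243 → 100 → 1  (reaches 1)
3-happy: 778

1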